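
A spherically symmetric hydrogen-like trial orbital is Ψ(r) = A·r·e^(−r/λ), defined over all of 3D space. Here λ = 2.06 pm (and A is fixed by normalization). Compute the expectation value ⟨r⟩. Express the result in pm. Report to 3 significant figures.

⟨r⟩ ≈ 5.15 pm

The expectation value is the |Ψ|²-weighted average of r: ∫ r|Ψ|² 4πr² dr.
Since the A² factors cancel between numerator and denominator, ⟨r⟩ = 5·λ/2.
Putting λ = 2.06 gives 5.150.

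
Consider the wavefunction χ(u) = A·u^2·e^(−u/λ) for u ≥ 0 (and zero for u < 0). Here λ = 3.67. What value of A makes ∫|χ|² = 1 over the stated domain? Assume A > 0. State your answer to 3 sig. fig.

A ≈ 0.0448

Normalization requires ∫|χ|² du = 1, integrated from 0 to ∞.
With χ = A·u^2·e^(−u/λ), the integral evaluates to A²·[3·λ^5/4].
Hence A² = 1/[3·λ^5/4].
With λ = 3.67: A² = 0.002003 and A = 0.04475.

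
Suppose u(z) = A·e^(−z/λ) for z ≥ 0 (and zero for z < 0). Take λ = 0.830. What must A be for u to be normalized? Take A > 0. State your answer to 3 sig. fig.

A ≈ 1.55

The normalization condition is ∫|u|² dz = 1 from 0 to ∞.
With ∫₀^∞ z^0 e^(−αz) dz = 0!/α^1, ∫|u|² dz = A²·(λ/2).
So A² = (λ/2)^(−1).
Plugging in λ = 0.830 yields A = 1.552.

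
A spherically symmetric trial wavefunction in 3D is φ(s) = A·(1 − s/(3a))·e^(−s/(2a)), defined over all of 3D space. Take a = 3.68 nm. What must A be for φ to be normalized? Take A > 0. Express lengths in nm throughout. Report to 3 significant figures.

The normalization condition is ∫|φ|² 4πs² ds = 1 from 0 to ∞.
In 3D with spherical symmetry the volume element is 4πs² ds.
Using ∫₀^∞ sⁿ e^(−αs) ds = n!/αⁿ⁺¹, carrying out the integral gives A² · 8·π·a^3/3.
So A² = (8·π·a^3/3)^(−1).
With a = 3.68: A² = 0.002395 and A = 0.04894.

A ≈ 0.0489 nm^(-3/2)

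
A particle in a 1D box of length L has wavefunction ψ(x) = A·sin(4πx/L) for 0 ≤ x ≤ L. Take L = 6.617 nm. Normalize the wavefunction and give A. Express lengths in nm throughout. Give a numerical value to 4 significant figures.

A ≈ 0.5498 nm^(-1/2)

The normalization condition is ∫|ψ|² dx = 1 from 0 to L.
With ∫₀^L sin²(nπx/L) dx = L/2, with ψ = A·sin(4πx/L), the integral evaluates to A²·[L/2].
Setting this equal to 1 gives A² = 1/(L/2).
With L = 6.617: A² = 0.30225 and A = 0.54977.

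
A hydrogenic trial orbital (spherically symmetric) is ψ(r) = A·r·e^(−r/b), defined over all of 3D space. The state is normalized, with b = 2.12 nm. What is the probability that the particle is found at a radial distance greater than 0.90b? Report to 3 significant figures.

P ≈ 0.964

With dV = 4πr²dr, the probability is ∫|ψ|² dV over r > 0.90b.
A² is fixed by ∫₀^∞ 4πr²|ψ|² dr = 1, i.e. A² = (3·π·b^5)^(−1).
Let u = r/b; then A², 4π and the length scale all cancel, so P = ∫_{0.90}^{∞} u^4·e^(-2·u) du ÷ ∫_{0}^{∞} u^4·e^(-2·u) du.
Using ∫ u^4·e^(-2·u) du = -(u^4/2 + u^3 + 3·u^2/2 + 3·u/2 + 3/4)·e^(-2·u), the numerator is ≈ 0.72270 and the denominator is 3/4.
Taking the ratio yields P = 0.9636.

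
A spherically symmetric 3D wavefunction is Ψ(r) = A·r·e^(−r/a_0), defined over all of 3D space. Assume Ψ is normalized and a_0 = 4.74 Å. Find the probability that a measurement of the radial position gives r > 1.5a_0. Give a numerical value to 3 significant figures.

Integrate the radial probability density 4πr²|Ψ|² over r > 1.5a_0.
A² is fixed by ∫₀^∞ 4πr²|Ψ|² dr = 1, i.e. A² = (3·π·a_0^5)^(−1).
Let u = r/a_0; then A², 4π and the length scale all cancel, so P = ∫_{1.5}^{∞} u^4·e^(-2·u) du ÷ ∫_{0}^{∞} u^4·e^(-2·u) du.
An antiderivative of u^4·e^(-2·u) is -(u^4/2 + u^3 + 3·u^2/2 + 3·u/2 + 3/4)·e^(-2·u); evaluating from 1.5 to ∞ gives 393·e^(-3)/32, while the full integral is 3/4.
The region integral divided by the full integral gives P = 0.8153.

P ≈ 0.815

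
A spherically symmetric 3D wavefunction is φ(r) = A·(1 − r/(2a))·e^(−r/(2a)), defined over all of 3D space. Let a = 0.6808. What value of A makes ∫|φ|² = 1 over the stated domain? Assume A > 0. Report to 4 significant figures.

Require ∫ |φ|² 4πr² dr = 1 over the whole domain.
With φ = A·(1 − r/(2a))·e^(−r/(2a)), the integral evaluates to A²·[8·π·a^3].
Substituting a = 0.6808 gives A² = 0.12610, so A = 0.35510.

A ≈ 0.3551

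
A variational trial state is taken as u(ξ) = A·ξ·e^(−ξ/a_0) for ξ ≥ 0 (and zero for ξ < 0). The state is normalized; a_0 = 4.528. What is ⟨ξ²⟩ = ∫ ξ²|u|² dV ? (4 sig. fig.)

⟨ξ^2⟩ ≈ 61.51

The expectation value is the |u|²-weighted average of ξ^2: ∫ ξ^2|u|² dξ.
With ∫₀^∞ ξ^4 e^(−αξ) dξ = 4!/α^5, since the A² factors cancel between numerator and denominator, ⟨ξ²⟩ = 3·a_0^2.
Putting a_0 = 4.528 gives 61.508.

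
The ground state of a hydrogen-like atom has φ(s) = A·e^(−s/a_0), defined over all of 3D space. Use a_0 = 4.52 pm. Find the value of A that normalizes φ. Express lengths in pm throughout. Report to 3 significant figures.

A ≈ 0.0587 pm^(-3/2)

Require ∫ |φ|² 4πs² ds = 1 over the whole domain.
Carrying out the integral gives A² · π·a_0^3.
Setting this equal to 1 gives A² = 1/(π·a_0^3).
Plugging in a_0 = 4.52 yields A = 0.05871.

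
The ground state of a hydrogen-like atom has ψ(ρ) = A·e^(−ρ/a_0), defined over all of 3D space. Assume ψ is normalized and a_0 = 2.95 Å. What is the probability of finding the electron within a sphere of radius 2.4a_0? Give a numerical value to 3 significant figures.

P ≈ 0.857

Integrate the radial probability density 4πρ²|ψ|² over ρ ≤ 2.4a_0.
The full normalization integral is A²·[π·a_0^3] = 1, fixing A².
In terms of u = ρ/a_0 (A², 4π and the length scale all cancel between numerator and denominator), P = [∫_{0}^{2.4} u^2·e^(-2·u) du] / [∫_{0}^{∞} u^2·e^(-2·u) du].
An antiderivative of u^2·e^(-2·u) is -(2·u^2 + 2·u + 1)·e^(-2·u)/4; evaluating from 0 to 2.4 gives 1/4 - 433·e^(-24/5)/100, while the full integral is 1/4.
This evaluates to P = 0.8575.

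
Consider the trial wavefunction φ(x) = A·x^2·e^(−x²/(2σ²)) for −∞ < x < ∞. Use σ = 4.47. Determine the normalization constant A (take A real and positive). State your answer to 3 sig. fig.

The normalization condition is ∫|φ|² dx = 1 from −∞ to ∞.
The integral (without the A² prefactor) comes out to 3·√(π)·σ^5/4.
So A² = (3·√(π)·σ^5/4)^(−1).
Substituting σ = 4.47 gives A² = 0.0004215, so A = 0.02053.

A ≈ 0.0205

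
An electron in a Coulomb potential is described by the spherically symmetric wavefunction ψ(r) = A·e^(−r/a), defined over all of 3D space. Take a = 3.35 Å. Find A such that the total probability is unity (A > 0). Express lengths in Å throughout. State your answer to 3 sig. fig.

The normalization condition is ∫|ψ|² 4πr² dr = 1 from 0 to ∞.
(Spherical symmetry: dV = 4πr² dr.)
With ∫₀^∞ r^2 e^(−αr) dr = 2!/α^3, with ψ = A·e^(−r/a), the integral evaluates to A²·[π·a^3].
Setting this equal to 1 gives A² = 1/(π·a^3).
Plugging in a = 3.35 yields A = 0.09201.

A ≈ 0.0920 Å^(-3/2)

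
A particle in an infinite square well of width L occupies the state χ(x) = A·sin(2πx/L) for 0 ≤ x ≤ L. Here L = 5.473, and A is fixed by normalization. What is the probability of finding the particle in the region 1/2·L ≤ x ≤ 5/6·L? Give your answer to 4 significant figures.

P ≈ 0.4022

The probability is P = ∫ |χ|² dx over [1/2·L, 5/6·L].
With A² fixed by ∫|χ|² = 1, i.e. A² = (L/2)^(−1), substitute and integrate.
Substituting u = x/L, A² and the length scale cancel in the ratio: P = ∫_{1/2}^{5/6} sin(2·π·u)^2 du / ∫_{0}^{1} sin(2·π·u)^2 du.
Using ∫ sin(2·π·u)^2 du = u/2 - sin(4·π·u)/(8·π), the numerator is √(3)/(16·π) + 1/6 and the denominator is 1/2.
Evaluating gives P = (√(3)/8 + π/3)/π.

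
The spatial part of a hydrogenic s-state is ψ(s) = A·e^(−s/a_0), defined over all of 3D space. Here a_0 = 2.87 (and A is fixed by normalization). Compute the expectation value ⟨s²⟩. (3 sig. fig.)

⟨s^2⟩ ≈ 24.7

By definition ⟨s²⟩ = ∫ s^2 |ψ(s)|² 4πs² ds.
The ratio of the moment integral to the normalization integral gives ⟨s²⟩ = 3·a_0^2.
Putting a_0 = 2.87 gives 24.71.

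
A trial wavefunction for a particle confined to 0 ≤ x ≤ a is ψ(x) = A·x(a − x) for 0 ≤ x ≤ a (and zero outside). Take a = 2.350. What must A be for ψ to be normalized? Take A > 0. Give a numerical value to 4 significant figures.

The normalization condition is ∫|ψ|² dx = 1 from 0 to a.
Expanding the polynomial and integrating term by term, carrying out the integral gives A² · a^5/30.
Setting this equal to 1 gives A² = 1/(a^5/30).
Substituting a = 2.350 gives A² = 0.41858, so A = 0.64698.

A ≈ 0.6470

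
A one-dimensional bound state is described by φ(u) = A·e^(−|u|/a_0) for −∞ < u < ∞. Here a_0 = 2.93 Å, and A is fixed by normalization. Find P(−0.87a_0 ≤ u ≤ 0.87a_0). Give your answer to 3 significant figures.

P = ∫_{−0.87a_0}^{0.87a_0} |φ(u)|² du.
Since A² = 1/(a_0), this is the region integral divided by the full normalization integral.
By symmetry take twice the u ≥ 0 contribution in numerator and denominator; the 2's cancel. Substituting t = u/a_0, A² and the length scale cancel in the ratio: P = ∫_{0}^{0.87} e^(-2·t) dt / ∫_{0}^{∞} e^(-2·t) dt.
Using ∫ e^(-2·t) dt = -e^(-2·t)/2, the numerator is 1/2 - e^(-87/50)/2 and the denominator is 1/2.
This works out to P = 0.8245.

P ≈ 0.824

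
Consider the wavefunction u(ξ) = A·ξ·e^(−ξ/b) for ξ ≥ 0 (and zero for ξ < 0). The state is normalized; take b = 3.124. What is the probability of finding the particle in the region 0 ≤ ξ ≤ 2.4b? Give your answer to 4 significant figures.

P ≈ 0.8575

|u|² is the probability density, so P = ∫_{0}^{2.4b} |u|² dξ.
With A² fixed by ∫|u|² = 1, i.e. A² = (b^3/4)^(−1), substitute and integrate.
In terms of t = ξ/b (A² and the length scale cancel between numerator and denominator), P = [∫_{0}^{2.4} t^2·e^(-2·t) dt] / [∫_{0}^{∞} t^2·e^(-2·t) dt].
With ∫ t^2·e^(-2·t) dt = -(2·t^2 + 2·t + 1)·e^(-2·t)/4 + C, the region integral is 1/4 - 433·e^(-24/5)/100 and the full one is 1/4.
The result is P = 0.85746.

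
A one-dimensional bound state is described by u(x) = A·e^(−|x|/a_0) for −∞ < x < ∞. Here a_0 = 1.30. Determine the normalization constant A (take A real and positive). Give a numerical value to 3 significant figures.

Normalization requires ∫|u|² dx = 1, integrated from −∞ to ∞.
Recall ∫₀^∞ x^m e^(−x/β) dx = m!·β^(m+1), carrying out the integral gives A² · a_0.
Hence A² = 1/[a_0].
Substituting a_0 = 1.30 gives A² = 0.7692, so A = 0.8771.

A ≈ 0.877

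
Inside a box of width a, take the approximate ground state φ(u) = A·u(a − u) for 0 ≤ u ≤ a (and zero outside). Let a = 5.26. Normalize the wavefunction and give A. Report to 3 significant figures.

A ≈ 0.0863

We need A² ∫|f|² du = 1, taking the integral from 0 to a.
Carrying out the integral gives A² · a^5/30.
Setting this equal to 1 gives A² = 1/(a^5/30).
Substituting a = 5.26 gives A² = 0.007451, so A = 0.08632.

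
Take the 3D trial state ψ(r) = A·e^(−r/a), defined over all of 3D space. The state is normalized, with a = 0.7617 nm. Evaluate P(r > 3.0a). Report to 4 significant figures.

P = ∫ |ψ|² 4πr² dr over r > 3.0a.
The full normalization integral is A²·[π·a^3] = 1, fixing A².
In terms of u = r/a (A², 4π and the length scale all cancel between numerator and denominator), P = [∫_{3.0}^{∞} u^2·e^(-2·u) du] / [∫_{0}^{∞} u^2·e^(-2·u) du].
Using ∫ u^2·e^(-2·u) du = -(2·u^2 + 2·u + 1)·e^(-2·u)/4, the numerator is 25·e^(-6)/4 and the denominator is 1/4.
The region integral divided by the full integral gives P = 0.061969.

P ≈ 0.06197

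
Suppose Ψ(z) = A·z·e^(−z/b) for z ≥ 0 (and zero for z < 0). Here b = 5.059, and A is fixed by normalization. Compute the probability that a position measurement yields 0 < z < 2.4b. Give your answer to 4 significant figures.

|Ψ|² is the probability density, so P = ∫_{0}^{2.4b} |Ψ|² dz.
With A² fixed by ∫|Ψ|² = 1, i.e. A² = (b^3/4)^(−1), substitute and integrate.
In terms of u = z/b (A² and the length scale cancel between numerator and denominator), P = [∫_{0}^{2.4} u^2·e^(-2·u) du] / [∫_{0}^{∞} u^2·e^(-2·u) du].
An antiderivative of u^2·e^(-2·u) is -(2·u^2 + 2·u + 1)·e^(-2·u)/4; evaluating from 0 to 2.4 gives 1/4 - 433·e^(-24/5)/100, while the full integral is 1/4.
Evaluating gives P = 0.85746.

P ≈ 0.8575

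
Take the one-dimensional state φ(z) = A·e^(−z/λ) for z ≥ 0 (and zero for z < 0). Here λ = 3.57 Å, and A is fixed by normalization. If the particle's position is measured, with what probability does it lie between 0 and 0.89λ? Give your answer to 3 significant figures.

The probability is P = ∫ |φ|² dz over [0, 0.89λ].
Since A² = 1/(λ/2), this is the region integral divided by the full normalization integral.
Let u = z/λ; then A² and the length scale cancel, so P = ∫_{0}^{0.89} e^(-2·u) du ÷ ∫_{0}^{∞} e^(-2·u) du.
An antiderivative of e^(-2·u) is -e^(-2·u)/2; evaluating from 0 to 0.89 gives 1/2 - e^(-89/50)/2, while the full integral is 1/2.
This works out to P = 0.8314.

P ≈ 0.831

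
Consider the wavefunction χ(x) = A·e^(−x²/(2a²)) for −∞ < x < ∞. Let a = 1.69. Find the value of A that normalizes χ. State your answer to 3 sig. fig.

A ≈ 0.578

We need A² ∫|f|² dx = 1, taking the integral from −∞ to ∞.
Carrying out the integral gives A² · √(π)·a.
With a = 1.69: A² = 0.3338 and A = 0.5778.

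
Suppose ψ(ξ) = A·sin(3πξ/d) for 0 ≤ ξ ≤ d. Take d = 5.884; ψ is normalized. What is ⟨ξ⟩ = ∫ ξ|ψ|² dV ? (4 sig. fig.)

⟨ξ⟩ ≈ 2.942

By definition ⟨ξ⟩ = ∫ ξ |ψ(ξ)|² dξ.
Since the A² factors cancel between numerator and denominator, ⟨ξ⟩ = d/2.
Putting d = 5.884 gives 2.9420.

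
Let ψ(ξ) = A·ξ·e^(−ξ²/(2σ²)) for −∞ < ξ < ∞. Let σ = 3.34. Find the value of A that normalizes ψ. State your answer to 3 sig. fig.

Normalization requires ∫|ψ|² dξ = 1, integrated from −∞ to ∞.
With ψ = A·ξ·e^(−ξ²/(2σ²)), the integral evaluates to A²·[√(π)·σ^3/2].
So A² = (√(π)·σ^3/2)^(−1).
Plugging in σ = 3.34 yields A = 0.1740.

A ≈ 0.174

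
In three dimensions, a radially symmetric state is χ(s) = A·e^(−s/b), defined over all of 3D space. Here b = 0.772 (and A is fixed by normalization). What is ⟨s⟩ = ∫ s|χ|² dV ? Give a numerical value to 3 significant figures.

⟨s⟩ ≈ 1.16

By definition ⟨s⟩ = ∫ s |χ(s)|² 4πs² ds.
With ∫₀^∞ s^3 e^(−αs) ds = 3!/α^4, the ratio of the moment integral to the normalization integral gives ⟨s⟩ = 3·b/2.
With b = 0.772, ⟨s⟩ = 1.158.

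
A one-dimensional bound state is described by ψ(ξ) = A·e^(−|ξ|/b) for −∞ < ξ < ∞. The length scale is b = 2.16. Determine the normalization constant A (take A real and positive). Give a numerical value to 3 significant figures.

We need A² ∫|f|² dξ = 1, taking the integral from −∞ to ∞.
With ∫₀^∞ ξ^0 e^(−αξ) dξ = 0!/α^1, ∫|ψ|² dξ = A²·(b).
Setting this equal to 1 gives A² = 1/(b).
With b = 2.16: A² = 0.4630 and A = 0.6804.

A ≈ 0.680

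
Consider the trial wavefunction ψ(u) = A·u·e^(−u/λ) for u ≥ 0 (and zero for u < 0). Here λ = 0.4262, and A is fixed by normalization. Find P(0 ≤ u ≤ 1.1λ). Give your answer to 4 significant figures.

|ψ|² is the probability density, so P = ∫_{0}^{1.1λ} |ψ|² du.
The normalization integral ∫|ψ|²du over the whole domain equals λ^3/4·A², and A² cancels in the ratio.
Let t = u/λ; then A² and the length scale cancel, so P = ∫_{0}^{1.1} t^2·e^(-2·t) dt ÷ ∫_{0}^{∞} t^2·e^(-2·t) dt.
With ∫ t^2·e^(-2·t) dt = -(2·t^2 + 2·t + 1)·e^(-2·t)/4 + C, the region integral is 1/4 - 281·e^(-11/5)/200 and the full one is 1/4.
This works out to P = 0.37729.

P ≈ 0.3773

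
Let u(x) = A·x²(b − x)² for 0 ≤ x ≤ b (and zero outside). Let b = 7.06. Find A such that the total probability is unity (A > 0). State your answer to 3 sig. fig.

A ≈ 0.00380

Normalization requires ∫|u|² dx = 1, integrated from 0 to b.
Expanding the polynomial and integrating term by term, with u = A·x²(b − x)², the integral evaluates to A²·[b^9/630].
Setting this equal to 1 gives A² = 1/(b^9/630).
With b = 7.06: A² = 0.00001446 and A = 0.003802.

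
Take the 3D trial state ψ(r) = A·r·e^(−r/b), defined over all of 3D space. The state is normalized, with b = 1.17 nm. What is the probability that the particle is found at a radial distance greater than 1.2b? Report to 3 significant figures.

P ≈ 0.904

P = ∫ |ψ|² 4πr² dr over r > 1.2b.
Normalization gives A² = 1/(3·π·b^5).
Substituting u = r/b, A², 4π and the length scale all cancel in the ratio: P = ∫_{1.2}^{∞} u^4·e^(-2·u) du / ∫_{0}^{∞} u^4·e^(-2·u) du.
Using ∫ u^4·e^(-2·u) du = -(u^4/2 + u^3 + 3·u^2/2 + 3·u/2 + 3/4)·e^(-2·u), the numerator is ≈ 0.67810 and the denominator is 3/4.
Taking the ratio yields P = 0.9041.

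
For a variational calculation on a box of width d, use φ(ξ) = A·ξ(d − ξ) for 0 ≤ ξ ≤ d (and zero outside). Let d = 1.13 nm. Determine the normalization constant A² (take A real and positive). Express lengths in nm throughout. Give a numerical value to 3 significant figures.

We need A² ∫|f|² dξ = 1, taking the integral from 0 to d.
Expanding the polynomial and integrating term by term, ∫|φ|² dξ = A²·(d^5/30).
Hence A² = 1/[d^5/30].
With d = 1.13: A² = 16.28 and A = 4.035.

A^2 ≈ 16.3 nm^(-5)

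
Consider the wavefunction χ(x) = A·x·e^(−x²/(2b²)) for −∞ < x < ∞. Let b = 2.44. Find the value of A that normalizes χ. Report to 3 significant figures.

A ≈ 0.279

We need A² ∫|f|² dx = 1, taking the integral from −∞ to ∞.
The integral (without the A² prefactor) comes out to √(π)·b^3/2.
Setting this equal to 1 gives A² = 1/(√(π)·b^3/2).
With b = 2.44: A² = 0.07768 and A = 0.2787.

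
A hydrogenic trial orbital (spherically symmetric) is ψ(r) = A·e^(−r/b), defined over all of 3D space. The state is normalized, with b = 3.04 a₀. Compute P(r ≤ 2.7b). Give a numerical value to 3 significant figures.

P ≈ 0.905

Integrate the radial probability density 4πr²|ψ|² over r ≤ 2.7b.
Normalization gives A² = 1/(π·b^3).
Substituting u = r/b, A², 4π and the length scale all cancel in the ratio: P = ∫_{0}^{2.7} u^2·e^(-2·u) du / ∫_{0}^{∞} u^2·e^(-2·u) du.
With ∫ u^2·e^(-2·u) du = -(2·u^2 + 2·u + 1)·e^(-2·u)/4 + C, the region integral is 1/4 - 1049·e^(-27/5)/200 and the full one is 1/4.
This evaluates to P = 0.9052.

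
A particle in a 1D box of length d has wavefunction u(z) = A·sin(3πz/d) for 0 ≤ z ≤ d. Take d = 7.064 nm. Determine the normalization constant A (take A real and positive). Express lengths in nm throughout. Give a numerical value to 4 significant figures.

The normalization condition is ∫|u|² dz = 1 from 0 to d.
With ∫₀^d sin²(nπz/d) dz = d/2, carrying out the integral gives A² · d/2.
So A² = (d/2)^(−1).
Plugging in d = 7.064 yields A = 0.53210.

A ≈ 0.5321 nm^(-1/2)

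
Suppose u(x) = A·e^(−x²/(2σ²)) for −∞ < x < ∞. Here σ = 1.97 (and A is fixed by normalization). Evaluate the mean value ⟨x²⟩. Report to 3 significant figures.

⟨x^2⟩ ≈ 1.94

The expectation value is the |u|²-weighted average of x^2: ∫ x^2|u|² dx.
Differentiating ∫e^(−αx²) dx = √(π/α) under α to get the higher moments, since the A² factors cancel between numerator and denominator, ⟨x²⟩ = σ^2/2.
With σ = 1.97, ⟨x^2⟩ = 1.940.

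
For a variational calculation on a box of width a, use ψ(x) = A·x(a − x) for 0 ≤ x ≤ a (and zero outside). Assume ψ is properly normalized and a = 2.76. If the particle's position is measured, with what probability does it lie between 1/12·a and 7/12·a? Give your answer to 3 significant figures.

P ≈ 0.648

P = ∫_{1/12·a}^{7/12·a} |ψ(x)|² dx.
The normalization integral ∫|ψ|²dx over the whole domain equals a^5/30·A², and A² cancels in the ratio.
Substituting u = x/a, A² and the length scale cancel in the ratio: P = ∫_{1/12}^{7/12} u^2·(1 - u)^2 du / ∫_{0}^{1} u^2·(1 - u)^2 du.
With ∫ u^2·(1 - u)^2 du = u^3·(6·u^2 - 15·u + 10)/30 + C, the region integral is ≈ 0.021610 and the full one is 1/30.
Evaluating gives P = 4481/6912.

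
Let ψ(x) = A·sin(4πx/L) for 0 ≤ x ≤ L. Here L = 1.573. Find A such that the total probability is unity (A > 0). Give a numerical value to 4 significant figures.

The normalization condition is ∫|ψ|² dx = 1 from 0 to L.
Carrying out the integral gives A² · L/2.
So A² = (L/2)^(−1).
Plugging in L = 1.573 yields A = 1.1276.

A ≈ 1.128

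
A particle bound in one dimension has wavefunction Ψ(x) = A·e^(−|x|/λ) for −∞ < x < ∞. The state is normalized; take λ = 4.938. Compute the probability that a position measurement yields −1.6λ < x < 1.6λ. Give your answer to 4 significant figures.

P ≈ 0.9592

|Ψ|² is the probability density, so P = ∫_{−1.6λ}^{1.6λ} |Ψ|² dx.
With A² fixed by ∫|Ψ|² = 1, i.e. A² = (λ)^(−1), substitute and integrate.
By symmetry take twice the x ≥ 0 contribution in numerator and denominator; the 2's cancel. Substituting u = x/λ, A² and the length scale cancel in the ratio: P = ∫_{0}^{1.6} e^(-2·u) du / ∫_{0}^{∞} e^(-2·u) du.
An antiderivative of e^(-2·u) is -e^(-2·u)/2; evaluating from 0 to 1.6 gives 1/2 - e^(-16/5)/2, while the full integral is 1/2.
Evaluating gives P = 0.95924.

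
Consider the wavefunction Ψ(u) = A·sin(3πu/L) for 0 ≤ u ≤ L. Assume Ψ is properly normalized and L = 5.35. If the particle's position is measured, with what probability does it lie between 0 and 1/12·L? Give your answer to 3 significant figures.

P ≈ 0.0303

|Ψ|² is the probability density, so P = ∫_{0}^{1/12·L} |Ψ|² du.
With A² fixed by ∫|Ψ|² = 1, i.e. A² = (L/2)^(−1), substitute and integrate.
Let t = u/L; then A² and the length scale cancel, so P = ∫_{0}^{1/12} sin(3·π·t)^2 dt ÷ ∫_{0}^{1} sin(3·π·t)^2 dt.
An antiderivative of sin(3·π·t)^2 is t/2 - sin(6·π·t)/(12·π); evaluating from 0 to 1/12 gives 1/24 - 1/(12·π), while the full integral is 1/2.
The result is P = (-2 + π)/(12·π).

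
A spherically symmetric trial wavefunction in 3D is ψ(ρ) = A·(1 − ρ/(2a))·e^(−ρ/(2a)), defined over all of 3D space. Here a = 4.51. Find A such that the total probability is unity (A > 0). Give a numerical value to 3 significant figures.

We need A² ∫|f|² 4πρ² dρ = 1, taking the integral from 0 to ∞.
In 3D with spherical symmetry the volume element is 4πρ² dρ.
With ∫₀^∞ ρ^4 e^(−αρ) dρ = 4!/α^5, the integral (without the A² prefactor) comes out to 8·π·a^3.
Hence A² = 1/[8·π·a^3].
With a = 4.51: A² = 0.0004337 and A = 0.02083.

A ≈ 0.0208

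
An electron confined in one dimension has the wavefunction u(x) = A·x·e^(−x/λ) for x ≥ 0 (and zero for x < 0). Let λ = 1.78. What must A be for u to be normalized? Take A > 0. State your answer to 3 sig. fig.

A ≈ 0.842

Normalization requires ∫|u|² dx = 1, integrated from 0 to ∞.
The integral (without the A² prefactor) comes out to λ^3/4.
So A² = (λ^3/4)^(−1).
Substituting λ = 1.78 gives A² = 0.7093, so A = 0.8422.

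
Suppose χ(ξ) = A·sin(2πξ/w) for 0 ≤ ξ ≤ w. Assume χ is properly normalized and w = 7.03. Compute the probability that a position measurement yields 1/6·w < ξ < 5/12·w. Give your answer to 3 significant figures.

|χ|² is the probability density, so P = ∫_{1/6·w}^{5/12·w} |χ|² dξ.
With A² fixed by ∫|χ|² = 1, i.e. A² = (w/2)^(−1), substitute and integrate.
Substituting u = ξ/w, A² and the length scale cancel in the ratio: P = ∫_{1/6}^{5/12} sin(2·π·u)^2 du / ∫_{0}^{1} sin(2·π·u)^2 du.
Using ∫ sin(2·π·u)^2 du = u/2 - sin(4·π·u)/(8·π), the numerator is √(3)/(8·π) + 1/8 and the denominator is 1/2.
Taking the ratio, P = (√(3) + π)/(4·π).

P ≈ 0.388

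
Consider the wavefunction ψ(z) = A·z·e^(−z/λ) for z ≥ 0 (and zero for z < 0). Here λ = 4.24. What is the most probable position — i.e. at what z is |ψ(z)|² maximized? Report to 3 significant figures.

z ≈ 4.24

Differentiate |ψ(z)|² with respect to z and set to zero.
This gives z = λ.
With λ = 4.24, the most probable position is 4.240.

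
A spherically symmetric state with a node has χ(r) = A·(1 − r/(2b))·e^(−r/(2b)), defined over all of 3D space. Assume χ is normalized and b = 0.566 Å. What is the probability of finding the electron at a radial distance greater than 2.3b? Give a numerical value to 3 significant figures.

Integrate the radial probability density 4πr²|χ|² over r > 2.3b.
The full normalization integral is A²·[8·π·b^3] = 1, fixing A².
Let u = r/b; then A², 4π and the length scale all cancel, so P = ∫_{2.3}^{∞} u^2·(1 - u/2)^2·e^(-u) du ÷ ∫_{0}^{∞} u^2·(1 - u/2)^2·e^(-u) du.
Using ∫ u^2·(1 - u/2)^2·e^(-u) du = -(u^4/4 + u^2 + 2·u + 2)·e^(-u), the numerator is ≈ 1.8935 and the denominator is 2.
This evaluates to P = 0.9467.

P ≈ 0.947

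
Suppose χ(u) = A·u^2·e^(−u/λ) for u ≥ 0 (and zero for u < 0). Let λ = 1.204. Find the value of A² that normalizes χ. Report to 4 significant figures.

The normalization condition is ∫|χ|² du = 1 from 0 to ∞.
∫|χ|² du = A²·(3·λ^5/4).
Setting this equal to 1 gives A² = 1/(3·λ^5/4).
Substituting λ = 1.204 gives A² = 0.52699, so A = 0.72594.

A^2 ≈ 0.5270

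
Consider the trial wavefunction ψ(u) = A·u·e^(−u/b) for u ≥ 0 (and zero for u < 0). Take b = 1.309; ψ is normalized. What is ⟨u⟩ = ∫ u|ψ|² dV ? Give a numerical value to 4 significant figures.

By definition ⟨u⟩ = ∫ u |ψ(u)|² du.
Evaluating both integrals, ⟨u⟩ = 3·b/2.
Putting b = 1.309 gives 1.9635.

⟨u⟩ ≈ 1.964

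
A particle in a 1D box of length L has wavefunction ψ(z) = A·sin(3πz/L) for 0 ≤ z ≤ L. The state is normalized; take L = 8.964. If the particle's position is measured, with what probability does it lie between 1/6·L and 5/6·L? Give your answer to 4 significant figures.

|ψ|² is the probability density, so P = ∫_{1/6·L}^{5/6·L} |ψ|² dz.
With A² fixed by ∫|ψ|² = 1, i.e. A² = (L/2)^(−1), substitute and integrate.
Substituting u = z/L, A² and the length scale cancel in the ratio: P = ∫_{1/6}^{5/6} sin(3·π·u)^2 du / ∫_{0}^{1} sin(3·π·u)^2 du.
Using ∫ sin(3·π·u)^2 du = u/2 - sin(6·π·u)/(12·π), the numerator is 1/3 and the denominator is 1/2.
This works out to P = 2/3.

P ≈ 0.6667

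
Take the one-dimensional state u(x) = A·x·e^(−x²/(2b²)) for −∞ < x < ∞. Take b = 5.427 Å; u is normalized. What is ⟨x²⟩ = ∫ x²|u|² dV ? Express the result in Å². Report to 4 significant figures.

⟨x^2⟩ ≈ 44.18 Å^2

⟨x²⟩ = ∫ x^2 |u|² dx over the full domain.
The ratio of the moment integral to the normalization integral gives ⟨x²⟩ = 3·b^2/2.
With b = 5.427, ⟨x^2⟩ = 44.178.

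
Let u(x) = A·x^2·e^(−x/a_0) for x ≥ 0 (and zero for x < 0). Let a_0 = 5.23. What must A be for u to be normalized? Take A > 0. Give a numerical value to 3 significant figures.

Require ∫ |u|² dx = 1 over the whole domain.
With ∫₀^∞ x^4 e^(−αx) dx = 4!/α^5, carrying out the integral gives A² · 3·a_0^5/4.
With a_0 = 5.23: A² = 0.0003407 and A = 0.01846.

A ≈ 0.0185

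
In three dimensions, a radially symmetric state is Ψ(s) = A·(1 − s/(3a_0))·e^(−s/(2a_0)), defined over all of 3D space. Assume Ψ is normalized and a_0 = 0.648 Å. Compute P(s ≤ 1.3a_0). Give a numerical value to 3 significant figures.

P = ∫ |Ψ|² 4πs² ds over s ≤ 1.3a_0.
A² is fixed by ∫₀^∞ 4πs²|Ψ|² ds = 1, i.e. A² = (8·π·a_0^3/3)^(−1).
Let u = s/a_0; then A², 4π and the length scale all cancel, so P = ∫_{0}^{1.3} u^2·(1 - u/3)^2·e^(-u) du ÷ ∫_{0}^{∞} u^2·(1 - u/3)^2·e^(-u) du.
Using ∫ u^2·(1 - u/3)^2·e^(-u) du = (-u^4 + 2·u^3 - 3·u^2 - 6·u - 6)·e^(-u)/9, the numerator is ≈ 0.14183 and the denominator is 2/3.
Taking the ratio yields P = 0.2127.

P ≈ 0.213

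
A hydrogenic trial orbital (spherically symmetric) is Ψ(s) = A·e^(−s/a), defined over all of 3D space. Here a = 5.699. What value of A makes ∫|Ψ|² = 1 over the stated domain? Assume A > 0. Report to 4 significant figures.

Require ∫ |Ψ|² 4πs² ds = 1 over the whole domain.
In 3D with spherical symmetry the volume element is 4πs² ds.
With Ψ = A·e^(−s/a), the integral evaluates to A²·[π·a^3].
So A² = (π·a^3)^(−1).
With a = 5.699: A² = 0.0017197 and A = 0.041469.

A ≈ 0.04147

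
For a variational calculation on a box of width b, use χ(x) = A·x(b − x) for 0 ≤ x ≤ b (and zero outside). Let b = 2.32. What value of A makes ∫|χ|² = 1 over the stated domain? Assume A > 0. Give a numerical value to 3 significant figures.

A ≈ 0.668

We need A² ∫|f|² dx = 1, taking the integral from 0 to b.
Expanding the polynomial and integrating term by term, the integral (without the A² prefactor) comes out to b^5/30.
Plugging in b = 2.32 yields A = 0.6681.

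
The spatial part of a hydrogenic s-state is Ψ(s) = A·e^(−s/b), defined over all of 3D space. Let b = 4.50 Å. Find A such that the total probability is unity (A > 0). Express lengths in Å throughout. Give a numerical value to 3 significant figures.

A ≈ 0.0591 Å^(-3/2)

Normalization requires ∫|Ψ|² 4πs² ds = 1, integrated from 0 to ∞.
(Spherical symmetry: dV = 4πs² ds.)
Recall ∫₀^∞ s^m e^(−s/β) ds = m!·β^(m+1), the integral (without the A² prefactor) comes out to π·b^3.
So A² = (π·b^3)^(−1).
With b = 4.50: A² = 0.003493 and A = 0.05910.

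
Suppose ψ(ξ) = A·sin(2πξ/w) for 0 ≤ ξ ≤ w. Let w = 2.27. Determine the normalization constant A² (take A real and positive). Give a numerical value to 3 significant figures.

A^2 ≈ 0.881

Require ∫ |ψ|² dξ = 1 over the whole domain.
Using sin²θ = (1 − cos 2θ)/2, carrying out the integral gives A² · w/2.
Setting this equal to 1 gives A² = 1/(w/2).
Substituting w = 2.27 gives A² = 0.8811, so A = 0.9386.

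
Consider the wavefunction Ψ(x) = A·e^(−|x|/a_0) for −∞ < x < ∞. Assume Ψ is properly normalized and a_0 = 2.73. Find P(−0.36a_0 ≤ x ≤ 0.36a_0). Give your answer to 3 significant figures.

|Ψ|² is the probability density, so P = ∫_{−0.36a_0}^{0.36a_0} |Ψ|² dx.
With A² fixed by ∫|Ψ|² = 1, i.e. A² = (a_0)^(−1), substitute and integrate.
By symmetry take twice the x ≥ 0 contribution in numerator and denominator; the 2's cancel. In terms of u = x/a_0 (A² and the length scale cancel between numerator and denominator), P = [∫_{0}^{0.36} e^(-2·u) du] / [∫_{0}^{∞} e^(-2·u) du].
With ∫ e^(-2·u) du = -e^(-2·u)/2 + C, the region integral is 1/2 - e^(-18/25)/2 and the full one is 1/2.
Taking the ratio, P = 0.5132.

P ≈ 0.513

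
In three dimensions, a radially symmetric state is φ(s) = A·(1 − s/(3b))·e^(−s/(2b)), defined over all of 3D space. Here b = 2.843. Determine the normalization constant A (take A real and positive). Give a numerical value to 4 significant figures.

We need A² ∫|f|² 4πs² ds = 1, taking the integral from 0 to ∞.
(Spherical symmetry: dV = 4πs² ds.)
With φ = A·(1 − s/(3b))·e^(−s/(2b)), the integral evaluates to A²·[8·π·b^3/3].
Setting this equal to 1 gives A² = 1/(8·π·b^3/3).
Substituting b = 2.843 gives A² = 0.0051946, so A = 0.072073.

A ≈ 0.07207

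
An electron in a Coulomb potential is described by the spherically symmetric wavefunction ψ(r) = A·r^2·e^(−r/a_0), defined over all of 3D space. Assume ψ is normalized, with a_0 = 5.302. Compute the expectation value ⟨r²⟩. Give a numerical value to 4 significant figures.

⟨r^2⟩ ≈ 393.6

By definition ⟨r²⟩ = ∫ r^2 |ψ(r)|² 4πr² dr.
The ratio of the moment integral to the normalization integral gives ⟨r²⟩ = 14·a_0^2.
With a_0 = 5.302, ⟨r^2⟩ = 393.56.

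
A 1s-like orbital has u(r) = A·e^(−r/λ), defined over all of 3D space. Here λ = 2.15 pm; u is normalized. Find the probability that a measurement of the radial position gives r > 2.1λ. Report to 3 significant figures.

Integrate the radial probability density 4πr²|u|² over r > 2.1λ.
Normalization gives A² = 1/(π·λ^3).
Substituting t = r/λ, A², 4π and the length scale all cancel in the ratio: P = ∫_{2.1}^{∞} t^2·e^(-2·t) dt / ∫_{0}^{∞} t^2·e^(-2·t) dt.
An antiderivative of t^2·e^(-2·t) is -(2·t^2 + 2·t + 1)·e^(-2·t)/4; evaluating from 2.1 to ∞ gives 701·e^(-21/5)/200, while the full integral is 1/4.
The region integral divided by the full integral gives P = 0.2102.

P ≈ 0.210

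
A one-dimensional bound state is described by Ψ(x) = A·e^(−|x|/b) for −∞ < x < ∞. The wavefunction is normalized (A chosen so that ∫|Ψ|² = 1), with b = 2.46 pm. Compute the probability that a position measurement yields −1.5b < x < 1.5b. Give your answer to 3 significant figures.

P ≈ 0.950

|Ψ|² is the probability density, so P = ∫_{−1.5b}^{1.5b} |Ψ|² dx.
With A² fixed by ∫|Ψ|² = 1, i.e. A² = (b)^(−1), substitute and integrate.
By symmetry take twice the x ≥ 0 contribution in numerator and denominator; the 2's cancel. Let u = x/b; then A² and the length scale cancel, so P = ∫_{0}^{1.5} e^(-2·u) du ÷ ∫_{0}^{∞} e^(-2·u) du.
An antiderivative of e^(-2·u) is -e^(-2·u)/2; evaluating from 0 to 1.5 gives 1/2 - e^(-3)/2, while the full integral is 1/2.
This works out to P = 0.9502.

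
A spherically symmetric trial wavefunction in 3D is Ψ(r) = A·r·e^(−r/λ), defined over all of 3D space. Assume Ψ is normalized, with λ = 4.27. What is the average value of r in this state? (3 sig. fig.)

⟨r⟩ ≈ 10.7

⟨r⟩ = ∫ r |Ψ|² 4πr² dr over the full domain.
Since the A² factors cancel between numerator and denominator, ⟨r⟩ = 5·λ/2.
With λ = 4.27, ⟨r⟩ = 10.68.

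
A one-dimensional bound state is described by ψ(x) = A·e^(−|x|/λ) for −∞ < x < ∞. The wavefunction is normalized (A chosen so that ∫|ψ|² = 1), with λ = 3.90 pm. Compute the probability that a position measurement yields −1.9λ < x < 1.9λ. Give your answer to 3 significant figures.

P = ∫_{−1.9λ}^{1.9λ} |ψ(x)|² dx.
With A² fixed by ∫|ψ|² = 1, i.e. A² = (λ)^(−1), substitute and integrate.
Both integrals are even about x = 0, so only the x ≥ 0 halves are needed (the factors of 2 cancel). Let u = x/λ; then A² and the length scale cancel, so P = ∫_{0}^{1.9} e^(-2·u) du ÷ ∫_{0}^{∞} e^(-2·u) du.
Using ∫ e^(-2·u) du = -e^(-2·u)/2, the numerator is 1/2 - e^(-19/5)/2 and the denominator is 1/2.
The result is P = 0.9776.

P ≈ 0.978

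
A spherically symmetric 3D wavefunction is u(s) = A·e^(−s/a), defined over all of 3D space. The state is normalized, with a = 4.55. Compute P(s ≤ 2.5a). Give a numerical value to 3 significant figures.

P ≈ 0.875

P = ∫ |u|² 4πs² ds over s ≤ 2.5a.
Normalization gives A² = 1/(π·a^3).
Let t = s/a; then A², 4π and the length scale all cancel, so P = ∫_{0}^{2.5} t^2·e^(-2·t) dt ÷ ∫_{0}^{∞} t^2·e^(-2·t) dt.
An antiderivative of t^2·e^(-2·t) is -(2·t^2 + 2·t + 1)·e^(-2·t)/4; evaluating from 0 to 2.5 gives 1/4 - 37·e^(-5)/8, while the full integral is 1/4.
This evaluates to P = 0.8753.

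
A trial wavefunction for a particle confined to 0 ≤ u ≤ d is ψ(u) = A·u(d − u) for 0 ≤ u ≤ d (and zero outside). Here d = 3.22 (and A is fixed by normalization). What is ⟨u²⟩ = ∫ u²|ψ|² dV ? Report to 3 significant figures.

⟨u^2⟩ ≈ 2.96

⟨u²⟩ = ∫ u^2 |ψ|² du over the full domain.
Expanding the polynomial and integrating term by term, the ratio of the moment integral to the normalization integral gives ⟨u²⟩ = 2·d^2/7.
With d = 3.22, ⟨u^2⟩ = 2.962.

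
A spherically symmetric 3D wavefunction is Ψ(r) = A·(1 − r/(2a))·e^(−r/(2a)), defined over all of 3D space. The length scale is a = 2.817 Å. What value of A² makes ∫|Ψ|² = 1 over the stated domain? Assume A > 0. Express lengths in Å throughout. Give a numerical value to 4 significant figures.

A^2 ≈ 0.001780 Å^(-3)

The normalization condition is ∫|Ψ|² 4πr² dr = 1 from 0 to ∞.
In 3D with spherical symmetry the volume element is 4πr² dr.
With Ψ = A·(1 − r/(2a))·e^(−r/(2a)), the integral evaluates to A²·[8·π·a^3].
Setting this equal to 1 gives A² = 1/(8·π·a^3).
With a = 2.817: A² = 0.0017799 and A = 0.042189.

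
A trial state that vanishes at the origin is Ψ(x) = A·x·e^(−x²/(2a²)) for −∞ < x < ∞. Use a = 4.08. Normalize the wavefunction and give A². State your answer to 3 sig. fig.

Normalization requires ∫|Ψ|² dx = 1, integrated from −∞ to ∞.
Using the Gaussian integral ∫_{−∞}^{∞} e^(−αx²) dx = √(π/α), the integral (without the A² prefactor) comes out to √(π)·a^3/2.
Substituting a = 4.08 gives A² = 0.01661, so A = 0.1289.

A^2 ≈ 0.0166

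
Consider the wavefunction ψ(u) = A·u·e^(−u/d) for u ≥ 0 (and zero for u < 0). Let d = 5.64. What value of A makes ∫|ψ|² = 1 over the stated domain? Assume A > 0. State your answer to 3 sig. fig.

We need A² ∫|f|² du = 1, taking the integral from 0 to ∞.
Recall ∫₀^∞ u^m e^(−u/β) du = m!·β^(m+1), the integral (without the A² prefactor) comes out to d^3/4.
Hence A² = 1/[d^3/4].
Substituting d = 5.64 gives A² = 0.02230, so A = 0.1493.

A ≈ 0.149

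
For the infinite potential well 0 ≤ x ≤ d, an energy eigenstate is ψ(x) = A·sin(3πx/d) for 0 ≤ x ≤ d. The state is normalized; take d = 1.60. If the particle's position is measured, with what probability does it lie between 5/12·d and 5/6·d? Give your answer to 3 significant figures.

P ≈ 0.470

The probability is P = ∫ |ψ|² dx over [5/12·d, 5/6·d].
With A² fixed by ∫|ψ|² = 1, i.e. A² = (d/2)^(−1), substitute and integrate.
In terms of u = x/d (A² and the length scale cancel between numerator and denominator), P = [∫_{5/12}^{5/6} sin(3·π·u)^2 du] / [∫_{0}^{1} sin(3·π·u)^2 du].
Using ∫ sin(3·π·u)^2 du = u/2 - sin(6·π·u)/(12·π), the numerator is 1/(12·π) + 5/24 and the denominator is 1/2.
This works out to P = (2 + 5·π)/(12·π).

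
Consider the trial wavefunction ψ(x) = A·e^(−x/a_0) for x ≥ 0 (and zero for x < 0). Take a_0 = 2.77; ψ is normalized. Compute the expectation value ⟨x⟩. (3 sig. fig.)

By definition ⟨x⟩ = ∫ x |ψ(x)|² dx.
The ratio of the moment integral to the normalization integral gives ⟨x⟩ = a_0/2.
With a_0 = 2.77, ⟨x⟩ = 1.385.

⟨x⟩ ≈ 1.39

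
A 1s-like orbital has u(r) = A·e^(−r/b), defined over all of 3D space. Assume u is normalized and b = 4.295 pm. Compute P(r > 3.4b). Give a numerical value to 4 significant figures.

P = ∫ |u|² 4πr² dr over r > 3.4b.
Normalization gives A² = 1/(π·b^3).
Let t = r/b; then A², 4π and the length scale all cancel, so P = ∫_{3.4}^{∞} t^2·e^(-2·t) dt ÷ ∫_{0}^{∞} t^2·e^(-2·t) dt.
An antiderivative of t^2·e^(-2·t) is -(2·t^2 + 2·t + 1)·e^(-2·t)/4; evaluating from 3.4 to ∞ gives 773·e^(-34/5)/100, while the full integral is 1/4.
This evaluates to P = 0.034438.

P ≈ 0.03444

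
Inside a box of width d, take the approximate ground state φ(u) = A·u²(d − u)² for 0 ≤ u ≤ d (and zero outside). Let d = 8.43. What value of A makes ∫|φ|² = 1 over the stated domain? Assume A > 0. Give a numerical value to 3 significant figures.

A ≈ 0.00171

Require ∫ |φ|² du = 1 over the whole domain.
Carrying out the integral gives A² · d^9/630.
Setting this equal to 1 gives A² = 1/(d^9/630).
Substituting d = 8.43 gives A² = 0.000002930, so A = 0.001712.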